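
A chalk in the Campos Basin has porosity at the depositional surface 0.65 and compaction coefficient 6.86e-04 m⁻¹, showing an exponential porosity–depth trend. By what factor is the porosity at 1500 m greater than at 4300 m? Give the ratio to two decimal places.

6.83

Working in km (1 km = 1000 m; k in km⁻¹ = k in m⁻¹ × 1000):
phi(Z₁)/phi(Z₂) = e^(−k·Z₁)/e^(−k·Z₂) = e^{k(Z₂−Z₁)}
= exp(0.686 × 2.8) = exp(1.921) = 6.8264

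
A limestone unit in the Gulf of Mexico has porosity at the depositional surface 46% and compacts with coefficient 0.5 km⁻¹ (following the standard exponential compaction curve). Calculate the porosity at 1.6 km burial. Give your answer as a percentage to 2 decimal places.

20.67%

phi = phi₀·exp(−β·Z) = 0.46 × exp(−0.5 × 1.6) = 0.46 × exp(−0.8)
  = 0.46 × 0.4493 = 0.2067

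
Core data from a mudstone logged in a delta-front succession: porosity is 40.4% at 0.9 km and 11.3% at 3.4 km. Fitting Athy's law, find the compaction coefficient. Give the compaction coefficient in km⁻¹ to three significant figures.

0.510 km⁻¹

Athy: φ(z) = φ₀ e^(−βz) ⇒ φ₁/φ₂ = e^{β(z₂−z₁)} ⇒ β = ln(φ₁/φ₂)/(z₂−z₁)
β = ln(0.404/0.113) / (3.4 − 0.9) = ln(3.575) / 2.5 = 1.2740 / 2.5 = 0.5096 km⁻¹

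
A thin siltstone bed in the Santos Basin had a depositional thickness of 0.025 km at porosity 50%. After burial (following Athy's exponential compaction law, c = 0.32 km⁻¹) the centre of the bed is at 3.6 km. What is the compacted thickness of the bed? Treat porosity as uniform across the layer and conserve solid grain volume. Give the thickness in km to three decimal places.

Porosity at 3.6 km: φ = 0.5·exp(−0.32×3.6) = 0.1580
Solid-volume conservation: h(1−φ) = h₀(1−φ₀) ⇒ h = h₀·(1−φ₀)/(1−φ)
h = 0.025 × (1 − 0.5)/(1 − 0.1580) = 0.025 × 0.5938 = 0.0148 km

0.015 km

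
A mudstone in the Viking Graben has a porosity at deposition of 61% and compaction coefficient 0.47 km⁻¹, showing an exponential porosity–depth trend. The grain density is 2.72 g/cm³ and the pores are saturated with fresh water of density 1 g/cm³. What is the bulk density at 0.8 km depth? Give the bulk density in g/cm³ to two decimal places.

2.00 g/cm³

Porosity at depth: φ = 0.61·exp(−0.47×0.8) = 0.61×0.6866 = 0.4188
Bulk density: ρ_b = (1−φ)ρ_g + φ·ρ_f = 0.5812×2.72 + 0.4188×1
       = 1.581 + 0.419 = 2.000 g/cm³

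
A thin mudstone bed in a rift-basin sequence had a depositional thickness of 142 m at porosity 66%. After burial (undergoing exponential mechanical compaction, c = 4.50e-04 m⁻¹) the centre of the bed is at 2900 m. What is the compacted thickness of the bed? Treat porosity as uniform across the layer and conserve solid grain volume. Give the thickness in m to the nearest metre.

59 m

Working in km (1 km = 1000 m; c in km⁻¹ = c in m⁻¹ × 1000):
Porosity at 2.9 km: φ = 0.66·exp(−0.45×2.9) = 0.1790
Solid-volume conservation: h(1−φ) = h₀(1−φ₀) ⇒ h = h₀·(1−φ₀)/(1−φ)
h = 0.142 × (1 − 0.66)/(1 − 0.1790) = 0.142 × 0.4141 = 0.0588 km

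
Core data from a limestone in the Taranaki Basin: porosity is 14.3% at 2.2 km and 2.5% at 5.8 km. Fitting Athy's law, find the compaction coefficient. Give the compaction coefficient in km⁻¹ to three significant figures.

Athy: n(d) = n₀ e^(−βd) ⇒ n₁/n₂ = e^{β(d₂−d₁)} ⇒ β = ln(n₁/n₂)/(d₂−d₁)
β = ln(0.143/0.025) / (5.8 − 2.2) = ln(5.72) / 3.6 = 1.7440 / 3.6 = 0.4844 km⁻¹

0.484 km⁻¹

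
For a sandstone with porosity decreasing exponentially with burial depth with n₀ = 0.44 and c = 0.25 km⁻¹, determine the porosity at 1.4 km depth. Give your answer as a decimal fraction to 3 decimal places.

n = n₀·exp(−c·z) = 0.44 × exp(−0.25 × 1.4) = 0.44 × exp(−0.35)
  = 0.44 × 0.7047 = 0.3101

0.310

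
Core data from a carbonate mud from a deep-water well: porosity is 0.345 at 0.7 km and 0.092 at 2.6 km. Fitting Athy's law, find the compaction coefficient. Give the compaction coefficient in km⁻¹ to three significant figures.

Athy: phi(Z) = phi₀ e^(−cZ) ⇒ phi₁/phi₂ = e^{c(Z₂−Z₁)} ⇒ c = ln(phi₁/phi₂)/(Z₂−Z₁)
c = ln(0.345/0.092) / (2.6 − 0.7) = ln(3.75) / 1.9 = 1.3218 / 1.9 = 0.6957 km⁻¹

0.696 km⁻¹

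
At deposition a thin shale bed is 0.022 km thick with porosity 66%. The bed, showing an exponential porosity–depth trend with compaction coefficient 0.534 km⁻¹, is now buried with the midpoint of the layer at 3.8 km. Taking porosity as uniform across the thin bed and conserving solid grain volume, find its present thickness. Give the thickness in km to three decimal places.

Porosity at 3.8 km: n = 0.66·exp(−0.534×3.8) = 0.0868
Solid-volume conservation: h(1−n) = h₀(1−n₀) ⇒ h = h₀·(1−n₀)/(1−n)
h = 0.022 × (1 − 0.66)/(1 − 0.0868) = 0.022 × 0.3723 = 0.0082 km

0.008 km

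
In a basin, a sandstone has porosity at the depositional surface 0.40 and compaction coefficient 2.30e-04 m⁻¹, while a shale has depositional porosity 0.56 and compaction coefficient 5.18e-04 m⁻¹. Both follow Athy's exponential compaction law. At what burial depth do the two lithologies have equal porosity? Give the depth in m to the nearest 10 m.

1170 m

Working in km (1 km = 1000 m; c in km⁻¹ = c in m⁻¹ × 1000):
Set n₀ₐ e^(−cₐd) = n₀ᵦ e^(−cᵦd) ⇒ ln(n₀ₐ/n₀ᵦ) = (cₐ − cᵦ)·d
d = ln(0.4/0.56) / (0.23 − 0.518) = -0.3365 / -0.288 = 1.168 km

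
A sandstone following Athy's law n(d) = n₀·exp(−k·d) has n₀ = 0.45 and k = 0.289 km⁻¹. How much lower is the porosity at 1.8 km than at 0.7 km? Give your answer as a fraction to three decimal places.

n(0.7) = 0.45·e^(−0.289×0.7) = 0.3676
n(1.8) = 0.45·e^(−0.289×1.8) = 0.2675
Δn = 0.3676 − 0.2675 = 0.1001

0.100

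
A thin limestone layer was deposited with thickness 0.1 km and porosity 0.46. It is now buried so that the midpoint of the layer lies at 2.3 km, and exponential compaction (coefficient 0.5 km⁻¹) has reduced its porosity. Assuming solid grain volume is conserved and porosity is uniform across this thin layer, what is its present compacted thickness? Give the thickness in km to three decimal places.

0.063 km

Porosity at 2.3 km: n = 0.46·exp(−0.5×2.3) = 0.1457
Solid-volume conservation: h(1−n) = h₀(1−n₀) ⇒ h = h₀·(1−n₀)/(1−n)
h = 0.1 × (1 − 0.46)/(1 − 0.1457) = 0.1 × 0.6321 = 0.0632 km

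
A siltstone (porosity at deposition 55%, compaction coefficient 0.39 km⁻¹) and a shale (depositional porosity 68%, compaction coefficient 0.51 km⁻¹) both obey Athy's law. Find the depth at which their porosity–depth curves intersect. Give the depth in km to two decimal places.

Set φ₀ₐ e^(−βₐz) = φ₀ᵦ e^(−βᵦz) ⇒ ln(φ₀ₐ/φ₀ᵦ) = (βₐ − βᵦ)·z
z = ln(0.55/0.68) / (0.39 − 0.51) = -0.2122 / -0.12 = 1.768 km

1.77 km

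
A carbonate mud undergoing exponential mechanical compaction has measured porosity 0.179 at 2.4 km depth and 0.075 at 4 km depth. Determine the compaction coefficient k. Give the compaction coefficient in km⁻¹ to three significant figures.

0.544 km⁻¹

Athy: φ(d) = φ₀ e^(−kd) ⇒ φ₁/φ₂ = e^{k(d₂−d₁)} ⇒ k = ln(φ₁/φ₂)/(d₂−d₁)
k = ln(0.179/0.075) / (4 − 2.4) = ln(2.387) / 1.6 = 0.8699 / 1.6 = 0.5437 km⁻¹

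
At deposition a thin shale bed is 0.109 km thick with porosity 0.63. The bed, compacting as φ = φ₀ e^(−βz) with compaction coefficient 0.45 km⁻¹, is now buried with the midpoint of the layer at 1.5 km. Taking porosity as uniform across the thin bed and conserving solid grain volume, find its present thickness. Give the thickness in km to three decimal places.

Porosity at 1.5 km: φ = 0.63·exp(−0.45×1.5) = 0.3208
Solid-volume conservation: h(1−φ) = h₀(1−φ₀) ⇒ h = h₀·(1−φ₀)/(1−φ)
h = 0.109 × (1 − 0.63)/(1 − 0.3208) = 0.109 × 0.5447 = 0.0594 km

0.059 km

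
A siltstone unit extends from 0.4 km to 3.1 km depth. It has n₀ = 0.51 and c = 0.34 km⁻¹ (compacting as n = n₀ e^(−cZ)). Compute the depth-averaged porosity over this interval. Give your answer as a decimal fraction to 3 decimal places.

0.291

⟨n⟩ = (1/(Z₂−Z₁)) ∫ n₀ e^(−cZ) dZ = n₀·(e^(−c·Z₁) − e^(−c·Z₂)) / (c·(Z₂−Z₁))
e^(−0.34×0.4) = 0.8728; e^(−0.34×3.1) = 0.3485
⟨n⟩ = 0.51 × (0.8728 − 0.3485) / (0.34 × 2.7) = 0.51 × 0.5711 = 0.2913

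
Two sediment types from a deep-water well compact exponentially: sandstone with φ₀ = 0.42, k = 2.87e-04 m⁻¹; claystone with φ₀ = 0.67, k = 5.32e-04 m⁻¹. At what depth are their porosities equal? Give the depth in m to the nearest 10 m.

Working in km (1 km = 1000 m; k in km⁻¹ = k in m⁻¹ × 1000):
Set φ₀ₐ e^(−kₐd) = φ₀ᵦ e^(−kᵦd) ⇒ ln(φ₀ₐ/φ₀ᵦ) = (kₐ − kᵦ)·d
d = ln(0.42/0.67) / (0.287 − 0.532) = -0.4670 / -0.245 = 1.906 km

1910 m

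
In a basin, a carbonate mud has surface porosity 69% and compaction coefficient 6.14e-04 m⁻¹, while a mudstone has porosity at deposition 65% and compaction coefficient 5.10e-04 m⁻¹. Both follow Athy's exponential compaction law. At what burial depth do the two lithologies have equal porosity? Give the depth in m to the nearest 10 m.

Working in km (1 km = 1000 m; k in km⁻¹ = k in m⁻¹ × 1000):
Set n₀ₐ e^(−kₐd) = n₀ᵦ e^(−kᵦd) ⇒ ln(n₀ₐ/n₀ᵦ) = (kₐ − kᵦ)·d
d = ln(0.69/0.65) / (0.614 − 0.51) = 0.0597 / 0.104 = 0.574 km

570 m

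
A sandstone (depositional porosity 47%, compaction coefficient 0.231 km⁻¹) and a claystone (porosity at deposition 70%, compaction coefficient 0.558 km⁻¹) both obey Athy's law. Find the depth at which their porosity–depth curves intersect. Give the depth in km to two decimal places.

1.22 km

Set φ₀ₐ e^(−βₐZ) = φ₀ᵦ e^(−βᵦZ) ⇒ ln(φ₀ₐ/φ₀ᵦ) = (βₐ − βᵦ)·Z
Z = ln(0.47/0.7) / (0.231 − 0.558) = -0.3983 / -0.327 = 1.218 km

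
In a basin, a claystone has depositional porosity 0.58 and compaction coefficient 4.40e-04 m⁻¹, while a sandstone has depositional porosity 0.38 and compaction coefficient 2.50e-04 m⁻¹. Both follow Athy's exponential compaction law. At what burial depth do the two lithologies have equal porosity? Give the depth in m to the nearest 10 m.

Working in km (1 km = 1000 m; β in km⁻¹ = β in m⁻¹ × 1000):
Set n₀ₐ e^(−βₐd) = n₀ᵦ e^(−βᵦd) ⇒ ln(n₀ₐ/n₀ᵦ) = (βₐ − βᵦ)·d
d = ln(0.58/0.38) / (0.44 − 0.25) = 0.4229 / 0.19 = 2.226 km

2230 m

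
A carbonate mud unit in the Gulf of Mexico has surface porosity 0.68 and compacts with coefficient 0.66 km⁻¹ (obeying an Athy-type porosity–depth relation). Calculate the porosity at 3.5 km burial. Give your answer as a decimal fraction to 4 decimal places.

φ = φ₀·exp(−β·z) = 0.68 × exp(−0.66 × 3.5) = 0.68 × exp(−2.31)
  = 0.68 × 0.0993 = 0.0675

0.0675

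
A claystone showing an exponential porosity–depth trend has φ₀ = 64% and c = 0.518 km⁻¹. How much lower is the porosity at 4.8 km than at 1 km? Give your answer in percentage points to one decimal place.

φ(1) = 0.64·e^(−0.518×1) = 0.3813
φ(4.8) = 0.64·e^(−0.518×4.8) = 0.0533
Δφ = 0.3813 − 0.0533 = 0.3280

32.8 percentage points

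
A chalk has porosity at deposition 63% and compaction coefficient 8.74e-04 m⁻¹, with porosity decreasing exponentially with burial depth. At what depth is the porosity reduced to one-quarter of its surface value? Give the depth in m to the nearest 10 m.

1590 m

Working in km (1 km = 1000 m; c in km⁻¹ = c in m⁻¹ × 1000):
phi/phi₀ = 1/4 ⇒ exp(−c·d) = 1/4 ⇒ d = ln(4) / c
d = 1.3863 / 0.874 = 1.586 km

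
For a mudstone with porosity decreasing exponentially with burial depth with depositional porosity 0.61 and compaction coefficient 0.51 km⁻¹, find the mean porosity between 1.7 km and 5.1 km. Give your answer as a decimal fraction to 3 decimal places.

⟨phi⟩ = (1/(z₂−z₁)) ∫ phi₀ e^(−cz) dz = phi₀·(e^(−c·z₁) − e^(−c·z₂)) / (c·(z₂−z₁))
e^(−0.51×1.7) = 0.4202; e^(−0.51×5.1) = 0.0742
⟨phi⟩ = 0.61 × (0.4202 − 0.0742) / (0.51 × 3.4) = 0.61 × 0.1995 = 0.1217

0.122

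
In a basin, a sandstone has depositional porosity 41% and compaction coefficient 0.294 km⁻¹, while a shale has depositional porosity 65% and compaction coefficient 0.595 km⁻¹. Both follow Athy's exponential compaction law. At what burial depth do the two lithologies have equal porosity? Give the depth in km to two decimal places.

1.53 km

Set n₀ₐ e^(−kₐz) = n₀ᵦ e^(−kᵦz) ⇒ ln(n₀ₐ/n₀ᵦ) = (kₐ − kᵦ)·z
z = ln(0.41/0.65) / (0.294 − 0.595) = -0.4608 / -0.301 = 1.531 km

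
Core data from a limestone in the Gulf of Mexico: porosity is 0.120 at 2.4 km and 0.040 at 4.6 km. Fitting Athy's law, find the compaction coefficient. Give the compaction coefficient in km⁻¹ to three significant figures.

0.499 km⁻¹

Athy: n(z) = n₀ e^(−cz) ⇒ n₁/n₂ = e^{c(z₂−z₁)} ⇒ c = ln(n₁/n₂)/(z₂−z₁)
c = ln(0.12/0.04) / (4.6 − 2.4) = ln(3) / 2.2 = 1.0986 / 2.2 = 0.4994 km⁻¹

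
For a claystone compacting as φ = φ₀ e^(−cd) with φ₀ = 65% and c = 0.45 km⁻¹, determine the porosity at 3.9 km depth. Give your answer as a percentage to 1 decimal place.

11.2%

φ = φ₀·exp(−c·d) = 0.65 × exp(−0.45 × 3.9) = 0.65 × exp(−1.755)
  = 0.65 × 0.1729 = 0.1124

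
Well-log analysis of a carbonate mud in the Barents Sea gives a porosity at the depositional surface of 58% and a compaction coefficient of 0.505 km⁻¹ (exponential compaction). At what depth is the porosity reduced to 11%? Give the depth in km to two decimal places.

Invert Athy's law: z = ln(phi₀/phi) / c
z = ln(0.58/0.11) / 0.505 = ln(5.273) / 0.505 = 1.6625 / 0.505 = 3.292 km

3.29 km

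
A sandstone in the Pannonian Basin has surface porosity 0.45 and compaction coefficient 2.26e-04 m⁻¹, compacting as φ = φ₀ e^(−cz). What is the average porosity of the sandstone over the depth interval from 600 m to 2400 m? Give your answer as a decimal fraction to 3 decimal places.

0.323

Working in km (1 km = 1000 m; c in km⁻¹ = c in m⁻¹ × 1000):
⟨φ⟩ = (1/(z₂−z₁)) ∫ φ₀ e^(−cz) dz = φ₀·(e^(−c·z₁) − e^(−c·z₂)) / (c·(z₂−z₁))
e^(−0.226×0.6) = 0.8732; e^(−0.226×2.4) = 0.5814
⟨φ⟩ = 0.45 × (0.8732 − 0.5814) / (0.226 × 1.8) = 0.45 × 0.7174 = 0.3228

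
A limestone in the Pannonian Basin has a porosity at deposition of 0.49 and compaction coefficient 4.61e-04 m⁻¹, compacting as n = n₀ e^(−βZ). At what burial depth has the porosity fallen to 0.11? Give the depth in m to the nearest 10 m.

3240 m

Working in km (1 km = 1000 m; β in km⁻¹ = β in m⁻¹ × 1000):
Invert Athy's law: Z = ln(n₀/n) / β
Z = ln(0.49/0.11) / 0.461 = ln(4.455) / 0.461 = 1.4939 / 0.461 = 3.241 km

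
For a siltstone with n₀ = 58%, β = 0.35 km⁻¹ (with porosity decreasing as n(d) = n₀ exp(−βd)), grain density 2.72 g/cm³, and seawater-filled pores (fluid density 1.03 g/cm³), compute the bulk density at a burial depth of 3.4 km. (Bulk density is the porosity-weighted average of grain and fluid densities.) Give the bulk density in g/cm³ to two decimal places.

Porosity at depth: n = 0.58·exp(−0.35×3.4) = 0.58×0.3042 = 0.1764
Bulk density: ρ_b = (1−n)ρ_g + n·ρ_f = 0.8236×2.72 + 0.1764×1.03
       = 2.240 + 0.182 = 2.422 g/cm³

2.42 g/cm³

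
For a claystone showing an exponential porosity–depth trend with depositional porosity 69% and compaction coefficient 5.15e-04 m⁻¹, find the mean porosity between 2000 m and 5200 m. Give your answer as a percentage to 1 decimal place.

Working in km (1 km = 1000 m; k in km⁻¹ = k in m⁻¹ × 1000):
⟨φ⟩ = (1/(d₂−d₁)) ∫ φ₀ e^(−kd) dd = φ₀·(e^(−k·d₁) − e^(−k·d₂)) / (k·(d₂−d₁))
e^(−0.515×2) = 0.3570; e^(−0.515×5.2) = 0.0687
⟨φ⟩ = 0.69 × (0.3570 − 0.0687) / (0.515 × 3.2) = 0.69 × 0.1749 = 0.1207

12.1%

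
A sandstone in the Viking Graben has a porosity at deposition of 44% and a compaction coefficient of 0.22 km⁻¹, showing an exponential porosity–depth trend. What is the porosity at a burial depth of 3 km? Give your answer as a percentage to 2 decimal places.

22.74%

n = n₀·exp(−k·d) = 0.44 × exp(−0.22 × 3) = 0.44 × exp(−0.66)
  = 0.44 × 0.5169 = 0.2274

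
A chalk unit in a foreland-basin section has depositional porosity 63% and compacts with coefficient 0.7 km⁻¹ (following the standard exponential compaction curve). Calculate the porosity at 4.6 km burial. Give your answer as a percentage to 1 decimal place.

2.5%

n = n₀·exp(−β·d) = 0.63 × exp(−0.7 × 4.6) = 0.63 × exp(−3.22)
  = 0.63 × 0.0400 = 0.0252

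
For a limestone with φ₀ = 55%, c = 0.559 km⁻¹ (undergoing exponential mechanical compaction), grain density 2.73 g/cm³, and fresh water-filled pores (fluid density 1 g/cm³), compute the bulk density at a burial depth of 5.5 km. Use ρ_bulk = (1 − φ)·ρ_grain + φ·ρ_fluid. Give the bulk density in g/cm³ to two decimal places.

2.69 g/cm³

Porosity at depth: φ = 0.55·exp(−0.559×5.5) = 0.55×0.0462 = 0.0254
Bulk density: ρ_b = (1−φ)ρ_g + φ·ρ_f = 0.9746×2.73 + 0.0254×1
       = 2.661 + 0.025 = 2.686 g/cm³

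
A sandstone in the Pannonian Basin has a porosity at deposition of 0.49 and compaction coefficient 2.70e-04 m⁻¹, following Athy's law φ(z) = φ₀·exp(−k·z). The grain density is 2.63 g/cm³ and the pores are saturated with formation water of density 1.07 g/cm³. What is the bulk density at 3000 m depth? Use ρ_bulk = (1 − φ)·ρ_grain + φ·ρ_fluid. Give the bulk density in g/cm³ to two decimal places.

Working in km (1 km = 1000 m; k in km⁻¹ = k in m⁻¹ × 1000):
Porosity at depth: φ = 0.49·exp(−0.27×3) = 0.49×0.4449 = 0.2180
Bulk density: ρ_b = (1−φ)ρ_g + φ·ρ_f = 0.7820×2.63 + 0.2180×1.07
       = 2.057 + 0.233 = 2.290 g/cm³

2.29 g/cm³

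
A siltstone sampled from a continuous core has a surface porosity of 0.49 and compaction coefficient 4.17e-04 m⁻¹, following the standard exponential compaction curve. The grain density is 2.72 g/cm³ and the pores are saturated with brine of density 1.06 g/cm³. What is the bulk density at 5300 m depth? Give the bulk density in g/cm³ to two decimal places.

2.63 g/cm³

Working in km (1 km = 1000 m; β in km⁻¹ = β in m⁻¹ × 1000):
Porosity at depth: phi = 0.49·exp(−0.417×5.3) = 0.49×0.1097 = 0.0537
Bulk density: ρ_b = (1−phi)ρ_g + phi·ρ_f = 0.9463×2.72 + 0.0537×1.06
       = 2.574 + 0.057 = 2.631 g/cm³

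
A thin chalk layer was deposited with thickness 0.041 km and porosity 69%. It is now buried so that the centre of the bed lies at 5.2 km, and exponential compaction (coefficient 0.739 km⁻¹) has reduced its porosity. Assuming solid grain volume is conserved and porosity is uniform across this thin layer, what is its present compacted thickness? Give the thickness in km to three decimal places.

0.013 km

Porosity at 5.2 km: phi = 0.69·exp(−0.739×5.2) = 0.0148
Solid-volume conservation: h(1−phi) = h₀(1−phi₀) ⇒ h = h₀·(1−phi₀)/(1−phi)
h = 0.041 × (1 − 0.69)/(1 − 0.0148) = 0.041 × 0.3147 = 0.0129 km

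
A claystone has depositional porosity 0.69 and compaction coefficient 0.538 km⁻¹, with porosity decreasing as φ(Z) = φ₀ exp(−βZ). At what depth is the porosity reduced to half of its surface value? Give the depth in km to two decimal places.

φ/φ₀ = 1/2 ⇒ exp(−β·Z) = 1/2 ⇒ Z = ln(2) / β
Z = 0.6931 / 0.538 = 1.288 km

1.29 km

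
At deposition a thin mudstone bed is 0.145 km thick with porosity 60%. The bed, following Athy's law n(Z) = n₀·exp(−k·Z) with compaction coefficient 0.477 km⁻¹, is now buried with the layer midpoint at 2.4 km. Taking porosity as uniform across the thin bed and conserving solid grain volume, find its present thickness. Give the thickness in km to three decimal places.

Porosity at 2.4 km: n = 0.6·exp(−0.477×2.4) = 0.1910
Solid-volume conservation: h(1−n) = h₀(1−n₀) ⇒ h = h₀·(1−n₀)/(1−n)
h = 0.145 × (1 − 0.6)/(1 − 0.1910) = 0.145 × 0.4944 = 0.0717 km

0.072 km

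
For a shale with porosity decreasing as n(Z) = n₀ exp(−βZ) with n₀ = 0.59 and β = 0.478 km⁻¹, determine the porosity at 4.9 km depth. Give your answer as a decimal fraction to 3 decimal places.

0.057

n = n₀·exp(−β·Z) = 0.59 × exp(−0.478 × 4.9) = 0.59 × exp(−2.342)
  = 0.59 × 0.0961 = 0.0567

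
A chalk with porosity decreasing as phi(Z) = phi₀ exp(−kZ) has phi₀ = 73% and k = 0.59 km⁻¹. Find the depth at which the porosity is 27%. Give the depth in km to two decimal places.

1.69 km

Invert Athy's law: Z = ln(phi₀/phi) / k
Z = ln(0.73/0.27) / 0.59 = ln(2.704) / 0.59 = 0.9946 / 0.59 = 1.686 km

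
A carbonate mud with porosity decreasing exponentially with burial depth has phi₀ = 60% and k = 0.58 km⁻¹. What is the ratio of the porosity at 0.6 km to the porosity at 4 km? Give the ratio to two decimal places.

phi(d₁)/phi(d₂) = e^(−k·d₁)/e^(−k·d₂) = e^{k(d₂−d₁)}
= exp(0.58 × 3.4) = exp(1.972) = 7.1850

7.19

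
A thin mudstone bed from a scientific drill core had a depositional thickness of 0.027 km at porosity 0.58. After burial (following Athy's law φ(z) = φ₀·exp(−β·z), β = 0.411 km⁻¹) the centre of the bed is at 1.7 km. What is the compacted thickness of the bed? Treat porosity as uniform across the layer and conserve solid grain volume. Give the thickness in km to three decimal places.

0.016 km

Porosity at 1.7 km: φ = 0.58·exp(−0.411×1.7) = 0.2884
Solid-volume conservation: h(1−φ) = h₀(1−φ₀) ⇒ h = h₀·(1−φ₀)/(1−φ)
h = 0.027 × (1 − 0.58)/(1 − 0.2884) = 0.027 × 0.5902 = 0.0159 km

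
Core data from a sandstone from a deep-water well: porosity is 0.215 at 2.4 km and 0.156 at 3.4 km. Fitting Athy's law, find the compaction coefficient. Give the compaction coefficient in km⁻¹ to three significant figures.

0.321 km⁻¹

Athy: φ(z) = φ₀ e^(−βz) ⇒ φ₁/φ₂ = e^{β(z₂−z₁)} ⇒ β = ln(φ₁/φ₂)/(z₂−z₁)
β = ln(0.215/0.156) / (3.4 − 2.4) = ln(1.378) / 1 = 0.3208 / 1 = 0.3208 km⁻¹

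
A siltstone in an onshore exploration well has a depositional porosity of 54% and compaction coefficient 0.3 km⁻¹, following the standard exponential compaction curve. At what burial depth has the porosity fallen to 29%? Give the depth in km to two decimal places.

2.07 km

Invert Athy's law: z = ln(phi₀/phi) / β
z = ln(0.54/0.29) / 0.3 = ln(1.862) / 0.3 = 0.6217 / 0.3 = 2.072 km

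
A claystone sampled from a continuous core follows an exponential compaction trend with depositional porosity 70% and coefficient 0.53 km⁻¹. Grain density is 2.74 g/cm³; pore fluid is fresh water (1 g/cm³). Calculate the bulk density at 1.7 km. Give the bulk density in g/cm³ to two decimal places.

Porosity at depth: n = 0.7·exp(−0.53×1.7) = 0.7×0.4062 = 0.2843
Bulk density: ρ_b = (1−n)ρ_g + n·ρ_f = 0.7157×2.74 + 0.2843×1
       = 1.961 + 0.284 = 2.245 g/cm³

2.25 g/cm³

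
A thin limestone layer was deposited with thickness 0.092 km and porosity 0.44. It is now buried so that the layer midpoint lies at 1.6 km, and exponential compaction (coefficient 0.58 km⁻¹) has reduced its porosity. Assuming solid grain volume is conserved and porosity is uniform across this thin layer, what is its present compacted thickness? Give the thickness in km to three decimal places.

Porosity at 1.6 km: phi = 0.44·exp(−0.58×1.6) = 0.1740
Solid-volume conservation: h(1−phi) = h₀(1−phi₀) ⇒ h = h₀·(1−phi₀)/(1−phi)
h = 0.092 × (1 − 0.44)/(1 − 0.1740) = 0.092 × 0.6779 = 0.0624 km

0.062 km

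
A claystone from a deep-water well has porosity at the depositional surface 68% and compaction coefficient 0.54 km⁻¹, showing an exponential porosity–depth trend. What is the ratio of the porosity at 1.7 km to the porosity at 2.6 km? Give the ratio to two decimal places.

φ(Z₁)/φ(Z₂) = e^(−β·Z₁)/e^(−β·Z₂) = e^{β(Z₂−Z₁)}
= exp(0.54 × 0.9) = exp(0.486) = 1.6258

1.63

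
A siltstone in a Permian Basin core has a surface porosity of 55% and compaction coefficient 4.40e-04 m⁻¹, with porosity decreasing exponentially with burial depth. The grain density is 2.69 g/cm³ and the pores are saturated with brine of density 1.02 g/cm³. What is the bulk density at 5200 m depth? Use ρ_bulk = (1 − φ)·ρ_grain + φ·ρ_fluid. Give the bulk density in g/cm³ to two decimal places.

2.60 g/cm³

Working in km (1 km = 1000 m; β in km⁻¹ = β in m⁻¹ × 1000):
Porosity at depth: phi = 0.55·exp(−0.44×5.2) = 0.55×0.1015 = 0.0558
Bulk density: ρ_b = (1−phi)ρ_g + phi·ρ_f = 0.9442×2.69 + 0.0558×1.02
       = 2.540 + 0.057 = 2.597 g/cm³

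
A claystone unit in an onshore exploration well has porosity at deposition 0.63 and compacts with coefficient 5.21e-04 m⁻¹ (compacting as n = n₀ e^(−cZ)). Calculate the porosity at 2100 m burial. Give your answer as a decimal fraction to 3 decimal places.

0.211

Working in km (1 km = 1000 m; c in km⁻¹ = c in m⁻¹ × 1000):
n = n₀·exp(−c·Z) = 0.63 × exp(−0.521 × 2.1) = 0.63 × exp(−1.094)
  = 0.63 × 0.3348 = 0.2109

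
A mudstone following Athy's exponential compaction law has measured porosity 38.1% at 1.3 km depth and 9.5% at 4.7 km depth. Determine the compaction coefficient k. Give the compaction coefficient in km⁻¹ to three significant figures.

Athy: n(z) = n₀ e^(−kz) ⇒ n₁/n₂ = e^{k(z₂−z₁)} ⇒ k = ln(n₁/n₂)/(z₂−z₁)
k = ln(0.381/0.095) / (4.7 − 1.3) = ln(4.011) / 3.4 = 1.3889 / 3.4 = 0.4085 km⁻¹

0.409 km⁻¹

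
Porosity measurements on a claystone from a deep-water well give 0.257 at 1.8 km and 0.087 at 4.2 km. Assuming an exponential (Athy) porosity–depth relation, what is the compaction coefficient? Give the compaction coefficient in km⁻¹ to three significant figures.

Athy: n(Z) = n₀ e^(−kZ) ⇒ n₁/n₂ = e^{k(Z₂−Z₁)} ⇒ k = ln(n₁/n₂)/(Z₂−Z₁)
k = ln(0.257/0.087) / (4.2 − 1.8) = ln(2.954) / 2.4 = 1.0832 / 2.4 = 0.4513 km⁻¹

0.451 km⁻¹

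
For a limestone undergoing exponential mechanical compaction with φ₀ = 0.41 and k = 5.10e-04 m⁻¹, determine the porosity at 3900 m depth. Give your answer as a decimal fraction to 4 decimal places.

Working in km (1 km = 1000 m; k in km⁻¹ = k in m⁻¹ × 1000):
φ = φ₀·exp(−k·Z) = 0.41 × exp(−0.51 × 3.9) = 0.41 × exp(−1.989)
  = 0.41 × 0.1368 = 0.0561

0.0561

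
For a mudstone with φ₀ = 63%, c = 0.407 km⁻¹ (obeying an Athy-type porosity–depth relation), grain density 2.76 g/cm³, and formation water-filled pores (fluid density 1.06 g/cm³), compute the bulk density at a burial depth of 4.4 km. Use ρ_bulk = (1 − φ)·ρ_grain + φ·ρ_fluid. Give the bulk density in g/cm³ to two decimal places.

2.58 g/cm³

Porosity at depth: φ = 0.63·exp(−0.407×4.4) = 0.63×0.1668 = 0.1051
Bulk density: ρ_b = (1−φ)ρ_g + φ·ρ_f = 0.8949×2.76 + 0.1051×1.06
       = 2.470 + 0.111 = 2.581 g/cm³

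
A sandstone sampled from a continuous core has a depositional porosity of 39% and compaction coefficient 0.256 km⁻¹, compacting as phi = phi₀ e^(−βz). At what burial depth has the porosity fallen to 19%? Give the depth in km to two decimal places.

Invert Athy's law: z = ln(phi₀/phi) / β
z = ln(0.39/0.19) / 0.256 = ln(2.053) / 0.256 = 0.7191 / 0.256 = 2.809 km

2.81 km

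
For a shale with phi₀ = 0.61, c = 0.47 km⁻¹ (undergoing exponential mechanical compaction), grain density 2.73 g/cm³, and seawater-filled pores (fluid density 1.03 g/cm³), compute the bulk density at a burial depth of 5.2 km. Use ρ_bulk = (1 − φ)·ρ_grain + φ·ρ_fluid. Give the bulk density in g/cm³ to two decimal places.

Porosity at depth: phi = 0.61·exp(−0.47×5.2) = 0.61×0.0868 = 0.0530
Bulk density: ρ_b = (1−phi)ρ_g + phi·ρ_f = 0.9470×2.73 + 0.0530×1.03
       = 2.585 + 0.055 = 2.640 g/cm³

2.64 g/cm³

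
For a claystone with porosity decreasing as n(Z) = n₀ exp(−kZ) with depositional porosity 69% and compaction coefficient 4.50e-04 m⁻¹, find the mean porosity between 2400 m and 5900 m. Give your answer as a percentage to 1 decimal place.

11.8%

Working in km (1 km = 1000 m; k in km⁻¹ = k in m⁻¹ × 1000):
⟨n⟩ = (1/(Z₂−Z₁)) ∫ n₀ e^(−kZ) dZ = n₀·(e^(−k·Z₁) − e^(−k·Z₂)) / (k·(Z₂−Z₁))
e^(−0.45×2.4) = 0.3396; e^(−0.45×5.9) = 0.0703
⟨n⟩ = 0.69 × (0.3396 − 0.0703) / (0.45 × 3.5) = 0.69 × 0.1710 = 0.1180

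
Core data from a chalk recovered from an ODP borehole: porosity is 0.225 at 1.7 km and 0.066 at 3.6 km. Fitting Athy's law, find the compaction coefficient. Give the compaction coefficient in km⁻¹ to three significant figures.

Athy: phi(z) = phi₀ e^(−kz) ⇒ phi₁/phi₂ = e^{k(z₂−z₁)} ⇒ k = ln(phi₁/phi₂)/(z₂−z₁)
k = ln(0.225/0.066) / (3.6 − 1.7) = ln(3.409) / 1.9 = 1.2264 / 1.9 = 0.6455 km⁻¹

0.645 km⁻¹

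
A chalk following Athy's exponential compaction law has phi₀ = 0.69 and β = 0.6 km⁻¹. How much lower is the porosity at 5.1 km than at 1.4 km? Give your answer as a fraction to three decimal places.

phi(1.4) = 0.69·e^(−0.6×1.4) = 0.2979
phi(5.1) = 0.69·e^(−0.6×5.1) = 0.0324
Δphi = 0.2979 − 0.0324 = 0.2655

0.266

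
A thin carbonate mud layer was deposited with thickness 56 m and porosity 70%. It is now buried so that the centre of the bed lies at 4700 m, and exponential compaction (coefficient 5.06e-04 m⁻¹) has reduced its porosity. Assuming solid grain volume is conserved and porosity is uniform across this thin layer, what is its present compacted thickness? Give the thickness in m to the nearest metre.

Working in km (1 km = 1000 m; k in km⁻¹ = k in m⁻¹ × 1000):
Porosity at 4.7 km: phi = 0.7·exp(−0.506×4.7) = 0.0649
Solid-volume conservation: h(1−phi) = h₀(1−phi₀) ⇒ h = h₀·(1−phi₀)/(1−phi)
h = 0.056 × (1 − 0.7)/(1 − 0.0649) = 0.056 × 0.3208 = 0.0180 km

18 m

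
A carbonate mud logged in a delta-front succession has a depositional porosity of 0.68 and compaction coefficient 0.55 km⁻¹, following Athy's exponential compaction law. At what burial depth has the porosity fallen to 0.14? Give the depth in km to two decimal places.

Invert Athy's law: d = ln(n₀/n) / k
d = ln(0.68/0.14) / 0.55 = ln(4.857) / 0.55 = 1.5805 / 0.55 = 2.874 km

2.87 km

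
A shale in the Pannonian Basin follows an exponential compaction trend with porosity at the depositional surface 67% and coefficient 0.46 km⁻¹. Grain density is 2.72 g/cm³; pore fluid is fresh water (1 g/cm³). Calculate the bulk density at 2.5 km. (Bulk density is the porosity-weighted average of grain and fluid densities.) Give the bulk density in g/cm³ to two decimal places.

2.36 g/cm³

Porosity at depth: phi = 0.67·exp(−0.46×2.5) = 0.67×0.3166 = 0.2121
Bulk density: ρ_b = (1−phi)ρ_g + phi·ρ_f = 0.7879×2.72 + 0.2121×1
       = 2.143 + 0.212 = 2.355 g/cm³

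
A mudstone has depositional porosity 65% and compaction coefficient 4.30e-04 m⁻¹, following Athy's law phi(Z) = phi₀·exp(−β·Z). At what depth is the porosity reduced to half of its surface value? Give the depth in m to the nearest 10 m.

1610 m

Working in km (1 km = 1000 m; β in km⁻¹ = β in m⁻¹ × 1000):
phi/phi₀ = 1/2 ⇒ exp(−β·Z) = 1/2 ⇒ Z = ln(2) / β
Z = 0.6931 / 0.43 = 1.612 km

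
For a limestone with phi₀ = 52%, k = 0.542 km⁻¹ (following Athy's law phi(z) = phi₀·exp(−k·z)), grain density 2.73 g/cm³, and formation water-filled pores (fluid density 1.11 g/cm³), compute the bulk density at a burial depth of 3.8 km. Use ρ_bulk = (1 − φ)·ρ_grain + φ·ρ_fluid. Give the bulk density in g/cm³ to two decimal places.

2.62 g/cm³

Porosity at depth: phi = 0.52·exp(−0.542×3.8) = 0.52×0.1275 = 0.0663
Bulk density: ρ_b = (1−phi)ρ_g + phi·ρ_f = 0.9337×2.73 + 0.0663×1.11
       = 2.549 + 0.074 = 2.623 g/cm³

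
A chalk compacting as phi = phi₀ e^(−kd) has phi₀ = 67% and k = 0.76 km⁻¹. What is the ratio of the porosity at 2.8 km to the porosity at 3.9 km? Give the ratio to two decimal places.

phi(d₁)/phi(d₂) = e^(−k·d₁)/e^(−k·d₂) = e^{k(d₂−d₁)}
= exp(0.76 × 1.1) = exp(0.836) = 2.3071

2.31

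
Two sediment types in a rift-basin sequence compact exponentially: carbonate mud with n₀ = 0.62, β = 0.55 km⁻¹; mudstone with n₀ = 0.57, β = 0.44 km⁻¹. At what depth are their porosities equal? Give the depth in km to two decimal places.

Set n₀ₐ e^(−βₐZ) = n₀ᵦ e^(−βᵦZ) ⇒ ln(n₀ₐ/n₀ᵦ) = (βₐ − βᵦ)·Z
Z = ln(0.62/0.57) / (0.55 − 0.44) = 0.0841 / 0.11 = 0.764 km

0.76 km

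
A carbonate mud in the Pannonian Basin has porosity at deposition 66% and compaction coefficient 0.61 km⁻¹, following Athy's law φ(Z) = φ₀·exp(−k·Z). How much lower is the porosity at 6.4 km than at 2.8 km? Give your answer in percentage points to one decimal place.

10.6 percentage points

φ(2.8) = 0.66·e^(−0.61×2.8) = 0.1196
φ(6.4) = 0.66·e^(−0.61×6.4) = 0.0133
Δφ = 0.1196 − 0.0133 = 0.1063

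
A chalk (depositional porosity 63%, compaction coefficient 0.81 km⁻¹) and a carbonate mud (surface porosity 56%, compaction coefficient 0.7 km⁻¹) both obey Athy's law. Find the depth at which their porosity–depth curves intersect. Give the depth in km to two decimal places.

Set φ₀ₐ e^(−kₐd) = φ₀ᵦ e^(−kᵦd) ⇒ ln(φ₀ₐ/φ₀ᵦ) = (kₐ − kᵦ)·d
d = ln(0.63/0.56) / (0.81 − 0.7) = 0.1178 / 0.11 = 1.071 km

1.07 km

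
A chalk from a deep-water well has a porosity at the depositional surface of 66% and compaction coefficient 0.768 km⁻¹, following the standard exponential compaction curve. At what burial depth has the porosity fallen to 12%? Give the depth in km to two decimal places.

Invert Athy's law: d = ln(φ₀/φ) / k
d = ln(0.66/0.12) / 0.768 = ln(5.5) / 0.768 = 1.7047 / 0.768 = 2.220 km

2.22 km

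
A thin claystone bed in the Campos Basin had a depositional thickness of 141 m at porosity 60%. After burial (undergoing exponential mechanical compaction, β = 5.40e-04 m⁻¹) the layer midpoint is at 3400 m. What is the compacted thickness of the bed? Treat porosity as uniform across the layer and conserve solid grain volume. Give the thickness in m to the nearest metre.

Working in km (1 km = 1000 m; β in km⁻¹ = β in m⁻¹ × 1000):
Porosity at 3.4 km: φ = 0.6·exp(−0.54×3.4) = 0.0957
Solid-volume conservation: h(1−φ) = h₀(1−φ₀) ⇒ h = h₀·(1−φ₀)/(1−φ)
h = 0.141 × (1 − 0.6)/(1 − 0.0957) = 0.141 × 0.4423 = 0.0624 km

62 m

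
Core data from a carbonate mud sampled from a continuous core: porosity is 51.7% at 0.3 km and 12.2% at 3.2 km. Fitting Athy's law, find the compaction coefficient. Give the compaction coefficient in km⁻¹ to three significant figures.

Athy: φ(z) = φ₀ e^(−βz) ⇒ φ₁/φ₂ = e^{β(z₂−z₁)} ⇒ β = ln(φ₁/φ₂)/(z₂−z₁)
β = ln(0.517/0.122) / (3.2 − 0.3) = ln(4.238) / 2.9 = 1.4440 / 2.9 = 0.4979 km⁻¹

0.498 km⁻¹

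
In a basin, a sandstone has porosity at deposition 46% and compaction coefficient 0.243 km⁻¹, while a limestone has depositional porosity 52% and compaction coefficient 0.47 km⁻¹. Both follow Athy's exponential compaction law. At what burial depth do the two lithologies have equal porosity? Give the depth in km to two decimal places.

0.54 km

Set n₀ₐ e^(−cₐZ) = n₀ᵦ e^(−cᵦZ) ⇒ ln(n₀ₐ/n₀ᵦ) = (cₐ − cᵦ)·Z
Z = ln(0.46/0.52) / (0.243 − 0.47) = -0.1226 / -0.227 = 0.540 km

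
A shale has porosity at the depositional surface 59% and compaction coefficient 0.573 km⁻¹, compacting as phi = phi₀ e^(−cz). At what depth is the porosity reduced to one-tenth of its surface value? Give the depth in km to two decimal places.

phi/phi₀ = 1/10 ⇒ exp(−c·z) = 1/10 ⇒ z = ln(10) / c
z = 2.3026 / 0.573 = 4.018 km

4.02 km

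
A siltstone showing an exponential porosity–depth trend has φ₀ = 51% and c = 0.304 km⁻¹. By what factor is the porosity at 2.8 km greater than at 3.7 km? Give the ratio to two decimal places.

1.31

φ(z₁)/φ(z₂) = e^(−c·z₁)/e^(−c·z₂) = e^{c(z₂−z₁)}
= exp(0.304 × 0.9) = exp(0.2736) = 1.3147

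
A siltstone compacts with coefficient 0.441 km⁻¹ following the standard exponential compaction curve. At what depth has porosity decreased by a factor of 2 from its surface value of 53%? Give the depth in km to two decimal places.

n/n₀ = 1/2 ⇒ exp(−β·Z) = 1/2 ⇒ Z = ln(2) / β
Z = 0.6931 / 0.441 = 1.572 km

1.57 km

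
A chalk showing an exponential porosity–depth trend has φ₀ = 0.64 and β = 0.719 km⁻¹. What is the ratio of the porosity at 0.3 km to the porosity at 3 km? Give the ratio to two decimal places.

φ(z₁)/φ(z₂) = e^(−β·z₁)/e^(−β·z₂) = e^{β(z₂−z₁)}
= exp(0.719 × 2.7) = exp(1.941) = 6.9678

6.97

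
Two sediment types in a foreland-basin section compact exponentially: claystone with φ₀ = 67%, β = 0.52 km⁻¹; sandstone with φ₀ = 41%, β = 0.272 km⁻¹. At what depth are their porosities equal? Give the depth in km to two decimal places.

1.98 km

Set φ₀ₐ e^(−βₐz) = φ₀ᵦ e^(−βᵦz) ⇒ ln(φ₀ₐ/φ₀ᵦ) = (βₐ − βᵦ)·z
z = ln(0.67/0.41) / (0.52 − 0.272) = 0.4911 / 0.248 = 1.980 km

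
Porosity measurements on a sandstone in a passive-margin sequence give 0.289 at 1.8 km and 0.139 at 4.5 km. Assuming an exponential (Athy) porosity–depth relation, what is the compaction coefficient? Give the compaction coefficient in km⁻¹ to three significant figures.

Athy: φ(d) = φ₀ e^(−cd) ⇒ φ₁/φ₂ = e^{c(d₂−d₁)} ⇒ c = ln(φ₁/φ₂)/(d₂−d₁)
c = ln(0.289/0.139) / (4.5 − 1.8) = ln(2.079) / 2.7 = 0.7320 / 2.7 = 0.2711 km⁻¹

0.271 km⁻¹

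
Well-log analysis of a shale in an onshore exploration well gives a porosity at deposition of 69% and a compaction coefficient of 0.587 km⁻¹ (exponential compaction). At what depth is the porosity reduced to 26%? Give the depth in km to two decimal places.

1.66 km

Invert Athy's law: d = ln(φ₀/φ) / c
d = ln(0.69/0.26) / 0.587 = ln(2.654) / 0.587 = 0.9760 / 0.587 = 1.663 km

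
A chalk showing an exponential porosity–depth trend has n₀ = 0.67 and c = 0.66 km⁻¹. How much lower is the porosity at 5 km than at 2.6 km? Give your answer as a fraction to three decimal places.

n(2.6) = 0.67·e^(−0.66×2.6) = 0.1205
n(5) = 0.67·e^(−0.66×5) = 0.0247
Δn = 0.1205 − 0.0247 = 0.0957

0.096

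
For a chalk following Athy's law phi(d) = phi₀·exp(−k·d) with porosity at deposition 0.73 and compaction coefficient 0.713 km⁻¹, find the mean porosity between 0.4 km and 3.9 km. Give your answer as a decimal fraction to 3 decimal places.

0.202

⟨phi⟩ = (1/(d₂−d₁)) ∫ phi₀ e^(−kd) dd = phi₀·(e^(−k·d₁) − e^(−k·d₂)) / (k·(d₂−d₁))
e^(−0.713×0.4) = 0.7519; e^(−0.713×3.9) = 0.0620
⟨phi⟩ = 0.73 × (0.7519 − 0.0620) / (0.713 × 3.5) = 0.73 × 0.2764 = 0.2018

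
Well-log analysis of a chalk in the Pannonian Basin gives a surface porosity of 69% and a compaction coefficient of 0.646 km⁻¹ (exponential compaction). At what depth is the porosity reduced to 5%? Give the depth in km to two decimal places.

Invert Athy's law: z = ln(φ₀/φ) / c
z = ln(0.69/0.05) / 0.646 = ln(13.8) / 0.646 = 2.6247 / 0.646 = 4.063 km

4.06 km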